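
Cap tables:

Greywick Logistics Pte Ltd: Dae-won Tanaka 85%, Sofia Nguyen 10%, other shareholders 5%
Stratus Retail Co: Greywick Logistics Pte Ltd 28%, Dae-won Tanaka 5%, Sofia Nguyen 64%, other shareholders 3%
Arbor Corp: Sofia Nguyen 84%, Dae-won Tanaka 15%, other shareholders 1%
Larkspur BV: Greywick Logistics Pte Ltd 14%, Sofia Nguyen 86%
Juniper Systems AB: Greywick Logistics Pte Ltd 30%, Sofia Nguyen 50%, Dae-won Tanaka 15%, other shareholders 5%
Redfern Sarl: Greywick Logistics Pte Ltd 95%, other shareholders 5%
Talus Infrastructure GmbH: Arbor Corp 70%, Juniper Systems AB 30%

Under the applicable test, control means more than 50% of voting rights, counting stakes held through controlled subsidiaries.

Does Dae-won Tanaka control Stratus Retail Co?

Dae-won holds 85% of Greywick, so Dae-won controls Greywick.
Greywick holds 95% of Redfern, so Dae-won controls Redfern.
In Stratus, Dae-won's side holds only 28% + 5% = 33%, not > 50%.
So Dae-won does not control Stratus.

No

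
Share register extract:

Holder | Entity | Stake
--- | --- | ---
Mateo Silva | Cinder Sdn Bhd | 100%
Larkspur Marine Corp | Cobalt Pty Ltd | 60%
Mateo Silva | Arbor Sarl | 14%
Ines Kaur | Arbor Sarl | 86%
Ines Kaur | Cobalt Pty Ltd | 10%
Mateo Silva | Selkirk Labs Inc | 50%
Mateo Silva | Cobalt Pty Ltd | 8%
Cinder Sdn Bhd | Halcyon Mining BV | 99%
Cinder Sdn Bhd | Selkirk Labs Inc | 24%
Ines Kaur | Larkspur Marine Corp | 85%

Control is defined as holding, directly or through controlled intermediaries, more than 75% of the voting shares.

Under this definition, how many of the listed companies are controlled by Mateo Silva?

2

Mateo holds 100% of Cinder, so Mateo controls Cinder.
Cinder holds 99% of Halcyon, so Mateo controls Halcyon.
No other company's threshold is met.
Mateo controls 2 companies.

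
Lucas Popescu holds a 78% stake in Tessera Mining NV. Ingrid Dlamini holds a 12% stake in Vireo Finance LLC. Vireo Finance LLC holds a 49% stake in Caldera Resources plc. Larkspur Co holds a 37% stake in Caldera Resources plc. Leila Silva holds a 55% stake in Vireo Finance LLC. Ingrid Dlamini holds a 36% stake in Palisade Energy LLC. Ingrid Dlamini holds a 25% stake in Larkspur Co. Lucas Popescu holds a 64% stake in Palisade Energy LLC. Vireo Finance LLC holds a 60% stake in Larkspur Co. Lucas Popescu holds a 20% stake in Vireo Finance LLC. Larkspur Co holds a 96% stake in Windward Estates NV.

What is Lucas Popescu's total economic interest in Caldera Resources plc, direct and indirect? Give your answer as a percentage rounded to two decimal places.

14.24%

Lucas reaches Caldera along 2 paths.
Via Vireo: 20% × 49% = 9.8%.
Via Vireo → Larkspur: 20% × 60% × 37% = 4.44%.
Total: 9.8% + 4.44% = 14.24%.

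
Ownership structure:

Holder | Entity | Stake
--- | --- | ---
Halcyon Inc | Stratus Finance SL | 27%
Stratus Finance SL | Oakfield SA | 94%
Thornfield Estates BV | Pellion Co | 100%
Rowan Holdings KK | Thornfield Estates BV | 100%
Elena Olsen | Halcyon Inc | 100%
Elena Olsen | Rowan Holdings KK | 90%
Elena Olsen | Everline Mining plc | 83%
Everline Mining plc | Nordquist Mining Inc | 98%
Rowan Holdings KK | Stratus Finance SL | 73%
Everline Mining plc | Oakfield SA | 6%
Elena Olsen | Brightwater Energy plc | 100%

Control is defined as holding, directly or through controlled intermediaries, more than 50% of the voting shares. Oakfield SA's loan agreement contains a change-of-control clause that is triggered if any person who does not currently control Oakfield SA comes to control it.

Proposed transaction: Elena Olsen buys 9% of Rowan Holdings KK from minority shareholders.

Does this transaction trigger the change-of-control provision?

The purchase changes only Elena's holdings, so Elena is the only person who could newly come to control Oakfield.
Elena holds 83% of Everline, so Elena controls Everline.
Elena holds 90% of Rowan, so Elena controls Rowan.
Elena holds 100% of Halcyon, so Elena controls Halcyon.
Halcyon and Rowan together hold 27% + 73% = 100% of Stratus, so Elena controls Stratus.
Everline and Stratus together hold 6% + 94% = 100% of Oakfield, so Elena controls Oakfield.
So Elena already controls Oakfield before the transaction.
After the purchase, Elena's direct stake in Rowan rises to 90% + 9% = 99%.
Elena controlled Oakfield already, so this is not a new person acquiring control; every other person's position is unchanged or reduced.
No new person acquires control, so the clause is not triggered.

No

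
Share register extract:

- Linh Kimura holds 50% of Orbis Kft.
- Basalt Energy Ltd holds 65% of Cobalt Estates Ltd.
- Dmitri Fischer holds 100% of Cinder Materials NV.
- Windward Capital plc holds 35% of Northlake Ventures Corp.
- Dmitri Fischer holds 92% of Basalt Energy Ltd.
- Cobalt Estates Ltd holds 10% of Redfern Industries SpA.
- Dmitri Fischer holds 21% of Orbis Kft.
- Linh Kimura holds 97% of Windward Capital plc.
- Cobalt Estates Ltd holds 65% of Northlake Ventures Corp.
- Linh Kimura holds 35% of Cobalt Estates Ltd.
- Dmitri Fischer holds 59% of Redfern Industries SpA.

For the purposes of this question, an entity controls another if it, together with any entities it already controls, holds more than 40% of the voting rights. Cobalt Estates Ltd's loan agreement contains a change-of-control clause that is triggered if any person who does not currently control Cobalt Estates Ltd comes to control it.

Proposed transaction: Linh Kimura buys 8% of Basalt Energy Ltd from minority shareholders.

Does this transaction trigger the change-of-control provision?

No

The purchase changes only Linh's holdings, so Linh is the only person who could newly come to control Cobalt.
Linh holds 50% of Orbis, so Linh controls Orbis.
Linh holds 97% of Windward, so Linh controls Windward.
In Cobalt, Linh's side holds only 35%, not > 40%.
So before the transaction, Linh does not control Cobalt.
After the purchase, Linh holds 8% of Basalt directly.
Linh's side now holds 8% of Basalt, not > 40%, so Linh still does not control Basalt.
After the transaction, Linh's side holds 35% of Cobalt, not > 40%, so Linh still does not control Cobalt.
No new person acquires control, so the clause is not triggered.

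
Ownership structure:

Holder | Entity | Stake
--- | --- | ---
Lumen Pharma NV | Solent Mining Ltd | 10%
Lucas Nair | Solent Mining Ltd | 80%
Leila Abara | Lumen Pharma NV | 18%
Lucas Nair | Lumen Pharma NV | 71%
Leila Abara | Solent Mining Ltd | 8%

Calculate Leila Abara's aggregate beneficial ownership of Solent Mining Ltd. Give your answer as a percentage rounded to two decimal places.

9.80%

Leila reaches Solent along 2 paths.
Via Lumen: 18% × 10% = 1.8%.
Direct stake: 8% = 8%.
Total: 1.8% + 8% = 9.8%.
Rounded: 9.80%.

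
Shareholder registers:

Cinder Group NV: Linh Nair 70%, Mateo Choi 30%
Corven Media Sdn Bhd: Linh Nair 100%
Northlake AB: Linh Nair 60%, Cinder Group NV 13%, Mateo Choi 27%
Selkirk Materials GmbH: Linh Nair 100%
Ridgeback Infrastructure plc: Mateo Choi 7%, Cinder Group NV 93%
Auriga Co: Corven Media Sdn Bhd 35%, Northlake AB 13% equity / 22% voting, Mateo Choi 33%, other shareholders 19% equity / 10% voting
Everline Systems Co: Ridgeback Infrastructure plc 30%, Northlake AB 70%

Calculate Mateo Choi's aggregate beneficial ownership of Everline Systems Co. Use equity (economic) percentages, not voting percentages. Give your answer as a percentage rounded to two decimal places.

Mateo reaches Everline along 4 paths.
Via Ridgeback: 7% × 30% = 2.1%.
Via Cinder → Ridgeback: 30% × 93% × 30% = 8.37%.
Via Cinder → Northlake: 30% × 13% × 70% = 2.73%.
Via Northlake: 27% × 70% = 18.9%.
Total: 2.1% + 8.37% + 2.73% + 18.9% = 32.1%.
Rounded: 32.10%.

32.10%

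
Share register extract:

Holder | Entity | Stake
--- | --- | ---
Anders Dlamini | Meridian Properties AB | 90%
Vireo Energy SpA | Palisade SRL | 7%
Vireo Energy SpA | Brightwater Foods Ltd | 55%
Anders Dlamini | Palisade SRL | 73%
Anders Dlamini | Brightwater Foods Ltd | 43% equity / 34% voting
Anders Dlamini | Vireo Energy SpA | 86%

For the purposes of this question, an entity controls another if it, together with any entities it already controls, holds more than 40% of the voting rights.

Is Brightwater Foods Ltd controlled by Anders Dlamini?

Anders holds 86% of Vireo, so Anders controls Vireo.
Anders and Vireo together hold 34% + 55% = 89% of Brightwater, so Anders controls Brightwater.

Yes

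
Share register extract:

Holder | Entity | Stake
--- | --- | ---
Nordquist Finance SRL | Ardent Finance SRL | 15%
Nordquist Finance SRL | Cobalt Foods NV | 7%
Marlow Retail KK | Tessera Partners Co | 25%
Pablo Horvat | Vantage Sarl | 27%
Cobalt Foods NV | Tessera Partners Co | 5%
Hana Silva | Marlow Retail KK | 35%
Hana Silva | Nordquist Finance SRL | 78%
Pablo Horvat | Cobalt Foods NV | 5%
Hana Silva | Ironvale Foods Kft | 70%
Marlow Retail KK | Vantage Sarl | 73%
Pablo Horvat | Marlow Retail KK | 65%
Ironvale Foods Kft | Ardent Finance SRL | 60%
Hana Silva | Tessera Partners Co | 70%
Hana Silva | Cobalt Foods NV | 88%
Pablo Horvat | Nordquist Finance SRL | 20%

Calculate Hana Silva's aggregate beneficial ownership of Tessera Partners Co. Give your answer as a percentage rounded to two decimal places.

83.42%

Hana reaches Tessera along 4 paths.
Direct stake: 70% = 70%.
Via Marlow: 35% × 25% = 8.75%.
Via Cobalt: 88% × 5% = 4.4%.
Via Nordquist → Cobalt: 78% × 7% × 5% = 0.273%.
Total: 70% + 8.75% + 4.4% + 0.273% = 83.423%.
Rounded: 83.42%.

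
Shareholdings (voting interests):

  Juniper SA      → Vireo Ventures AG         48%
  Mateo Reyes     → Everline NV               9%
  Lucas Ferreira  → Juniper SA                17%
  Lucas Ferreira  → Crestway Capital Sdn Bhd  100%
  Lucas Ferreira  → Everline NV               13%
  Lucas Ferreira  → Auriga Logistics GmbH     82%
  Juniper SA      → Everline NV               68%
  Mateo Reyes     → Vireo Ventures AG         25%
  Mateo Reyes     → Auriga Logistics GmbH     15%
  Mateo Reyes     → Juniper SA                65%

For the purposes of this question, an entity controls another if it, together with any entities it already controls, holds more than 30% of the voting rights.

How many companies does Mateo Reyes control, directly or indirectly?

3

Mateo holds 65% of Juniper, so Mateo controls Juniper.
Juniper and Mateo together hold 68% + 9% = 77% of Everline, so Mateo controls Everline.
Juniper and Mateo together hold 48% + 25% = 73% of Vireo, so Mateo controls Vireo.
No other company's threshold is met.
Mateo controls 3 companies.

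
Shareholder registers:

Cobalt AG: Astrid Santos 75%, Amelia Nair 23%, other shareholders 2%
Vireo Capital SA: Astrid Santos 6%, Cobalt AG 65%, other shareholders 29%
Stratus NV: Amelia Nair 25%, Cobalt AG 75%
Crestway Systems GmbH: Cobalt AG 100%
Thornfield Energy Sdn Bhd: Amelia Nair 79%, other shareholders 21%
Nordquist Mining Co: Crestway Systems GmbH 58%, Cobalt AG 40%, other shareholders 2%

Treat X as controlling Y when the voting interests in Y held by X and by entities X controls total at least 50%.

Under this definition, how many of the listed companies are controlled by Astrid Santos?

Astrid holds 75% of Cobalt, so Astrid controls Cobalt.
Astrid and Cobalt together hold 6% + 65% = 71% of Vireo, so Astrid controls Vireo.
Cobalt holds 75% of Stratus, so Astrid controls Stratus.
Cobalt holds 100% of Crestway, so Astrid controls Crestway.
Crestway and Cobalt together hold 58% + 40% = 98% of Nordquist, so Astrid controls Nordquist.
No other company's threshold is met.
Astrid controls 5 companies.

5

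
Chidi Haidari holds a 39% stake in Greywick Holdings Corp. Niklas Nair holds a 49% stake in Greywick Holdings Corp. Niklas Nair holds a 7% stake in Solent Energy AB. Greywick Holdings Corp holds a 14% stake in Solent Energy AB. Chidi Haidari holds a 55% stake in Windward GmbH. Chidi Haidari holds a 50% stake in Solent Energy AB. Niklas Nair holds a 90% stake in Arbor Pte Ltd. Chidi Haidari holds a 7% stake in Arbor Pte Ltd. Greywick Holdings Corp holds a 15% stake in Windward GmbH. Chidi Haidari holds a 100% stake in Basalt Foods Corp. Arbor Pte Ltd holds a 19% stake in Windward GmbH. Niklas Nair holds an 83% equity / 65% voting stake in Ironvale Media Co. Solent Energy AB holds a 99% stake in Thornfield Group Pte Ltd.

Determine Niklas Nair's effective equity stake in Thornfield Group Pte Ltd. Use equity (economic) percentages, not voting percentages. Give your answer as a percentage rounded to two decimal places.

13.72%

Niklas reaches Thornfield along 2 paths.
Via Solent: 7% × 99% = 6.93%.
Via Greywick → Solent: 49% × 14% × 99% = 6.7914%.
Total: 6.93% + 6.7914% = 13.7214%.
Rounded: 13.72%.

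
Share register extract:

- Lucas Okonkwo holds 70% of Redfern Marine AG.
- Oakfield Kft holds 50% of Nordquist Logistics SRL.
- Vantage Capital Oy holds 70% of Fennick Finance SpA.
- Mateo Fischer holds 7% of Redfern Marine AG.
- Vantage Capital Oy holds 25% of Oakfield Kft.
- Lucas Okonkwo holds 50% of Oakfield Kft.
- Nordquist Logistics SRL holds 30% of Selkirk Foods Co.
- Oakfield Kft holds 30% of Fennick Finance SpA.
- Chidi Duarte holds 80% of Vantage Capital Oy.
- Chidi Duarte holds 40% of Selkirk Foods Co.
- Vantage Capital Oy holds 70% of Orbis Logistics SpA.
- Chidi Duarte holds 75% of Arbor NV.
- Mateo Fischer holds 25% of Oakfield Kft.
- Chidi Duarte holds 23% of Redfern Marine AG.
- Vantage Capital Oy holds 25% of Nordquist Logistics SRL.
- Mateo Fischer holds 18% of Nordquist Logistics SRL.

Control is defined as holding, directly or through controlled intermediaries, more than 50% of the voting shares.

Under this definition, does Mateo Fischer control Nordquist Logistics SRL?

Mateo's largest direct stake is 25% in Oakfield, which does not meet the threshold, so Mateo controls no company.
In Nordquist, Mateo's side holds only 18%, not > 50%.
So Mateo does not control Nordquist.

No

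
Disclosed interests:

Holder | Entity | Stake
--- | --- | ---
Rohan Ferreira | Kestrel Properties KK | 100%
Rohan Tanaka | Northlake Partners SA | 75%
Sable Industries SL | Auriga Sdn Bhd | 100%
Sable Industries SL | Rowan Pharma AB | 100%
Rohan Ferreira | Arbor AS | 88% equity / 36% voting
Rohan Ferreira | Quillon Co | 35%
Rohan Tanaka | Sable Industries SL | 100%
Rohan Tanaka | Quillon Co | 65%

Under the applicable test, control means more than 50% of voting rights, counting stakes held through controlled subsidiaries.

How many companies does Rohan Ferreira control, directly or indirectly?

Rohan Ferreira holds 100% of Kestrel, so Rohan Ferreira controls Kestrel.
No other company's threshold is met.
Rohan Ferreira controls 1 company.

1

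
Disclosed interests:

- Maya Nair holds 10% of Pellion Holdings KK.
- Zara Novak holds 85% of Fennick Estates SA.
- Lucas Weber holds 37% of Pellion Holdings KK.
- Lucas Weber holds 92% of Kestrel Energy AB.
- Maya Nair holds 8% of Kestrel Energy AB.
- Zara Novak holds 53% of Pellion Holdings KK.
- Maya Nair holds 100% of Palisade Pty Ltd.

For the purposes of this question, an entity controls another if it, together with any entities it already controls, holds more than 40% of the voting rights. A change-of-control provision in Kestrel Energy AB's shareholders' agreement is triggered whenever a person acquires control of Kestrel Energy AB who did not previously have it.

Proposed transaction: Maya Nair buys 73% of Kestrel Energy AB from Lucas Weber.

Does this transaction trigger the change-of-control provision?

Yes

The purchase adds only to Maya's holdings (Lucas's stake shrinks), so Maya is the only person who could newly come to control Kestrel.
Maya holds 100% of Palisade, so Maya controls Palisade.
In Kestrel, Maya's side holds only 8%, not > 40%.
So before the transaction, Maya does not control Kestrel.
After the purchase, Maya's direct stake in Kestrel rises to 8% + 73% = 81%, and Lucas's stake falls to 19%.
Maya holds 81% of Kestrel, so Maya controls Kestrel.
Maya did not control Kestrel before and does after, so the clause is triggered.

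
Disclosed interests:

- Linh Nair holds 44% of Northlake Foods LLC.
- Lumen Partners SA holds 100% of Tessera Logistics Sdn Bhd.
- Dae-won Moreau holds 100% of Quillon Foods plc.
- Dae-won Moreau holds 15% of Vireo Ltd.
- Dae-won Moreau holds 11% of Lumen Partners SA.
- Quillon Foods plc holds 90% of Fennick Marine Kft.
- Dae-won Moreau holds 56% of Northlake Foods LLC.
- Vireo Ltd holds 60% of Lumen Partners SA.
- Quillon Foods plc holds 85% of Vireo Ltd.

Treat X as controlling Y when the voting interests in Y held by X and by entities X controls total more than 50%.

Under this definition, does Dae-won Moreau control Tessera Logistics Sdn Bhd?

Yes

Dae-won holds 100% of Quillon, so Dae-won controls Quillon.
Dae-won and Quillon together hold 15% + 85% = 100% of Vireo, so Dae-won controls Vireo.
Dae-won and Vireo together hold 11% + 60% = 71% of Lumen, so Dae-won controls Lumen.
Lumen holds 100% of Tessera, so Dae-won controls Tessera.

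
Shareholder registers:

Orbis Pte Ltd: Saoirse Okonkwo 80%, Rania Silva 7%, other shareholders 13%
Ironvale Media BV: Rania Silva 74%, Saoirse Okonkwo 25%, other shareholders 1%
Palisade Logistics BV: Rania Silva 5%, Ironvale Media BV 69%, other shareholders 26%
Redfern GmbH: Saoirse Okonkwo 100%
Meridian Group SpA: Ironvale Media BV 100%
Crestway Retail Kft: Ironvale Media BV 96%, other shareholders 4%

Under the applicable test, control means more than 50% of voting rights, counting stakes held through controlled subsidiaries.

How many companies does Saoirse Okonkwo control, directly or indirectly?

Saoirse holds 80% of Orbis, so Saoirse controls Orbis.
Saoirse holds 100% of Redfern, so Saoirse controls Redfern.
No other company's threshold is met.
Saoirse controls 2 companies.

2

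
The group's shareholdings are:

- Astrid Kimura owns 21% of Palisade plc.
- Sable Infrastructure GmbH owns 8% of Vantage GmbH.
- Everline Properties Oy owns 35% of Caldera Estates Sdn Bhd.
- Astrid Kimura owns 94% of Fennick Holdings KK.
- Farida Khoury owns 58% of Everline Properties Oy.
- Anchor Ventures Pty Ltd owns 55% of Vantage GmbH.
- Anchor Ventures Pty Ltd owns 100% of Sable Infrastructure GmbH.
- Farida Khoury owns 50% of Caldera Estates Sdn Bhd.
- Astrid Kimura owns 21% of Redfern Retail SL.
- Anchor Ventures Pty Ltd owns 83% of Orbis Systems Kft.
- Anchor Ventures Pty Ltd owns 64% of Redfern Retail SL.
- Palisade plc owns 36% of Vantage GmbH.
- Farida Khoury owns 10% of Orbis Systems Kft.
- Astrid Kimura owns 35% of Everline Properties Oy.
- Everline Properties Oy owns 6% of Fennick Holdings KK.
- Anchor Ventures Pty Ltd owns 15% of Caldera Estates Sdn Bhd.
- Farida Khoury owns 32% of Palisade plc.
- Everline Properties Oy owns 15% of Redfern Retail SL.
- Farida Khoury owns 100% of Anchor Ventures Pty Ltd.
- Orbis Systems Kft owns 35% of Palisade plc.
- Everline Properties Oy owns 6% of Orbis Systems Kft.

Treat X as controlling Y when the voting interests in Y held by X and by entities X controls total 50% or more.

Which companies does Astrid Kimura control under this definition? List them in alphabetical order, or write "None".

Astrid holds 94% of Fennick, so Astrid controls Fennick.
No other company's threshold is met.

Fennick Holdings KK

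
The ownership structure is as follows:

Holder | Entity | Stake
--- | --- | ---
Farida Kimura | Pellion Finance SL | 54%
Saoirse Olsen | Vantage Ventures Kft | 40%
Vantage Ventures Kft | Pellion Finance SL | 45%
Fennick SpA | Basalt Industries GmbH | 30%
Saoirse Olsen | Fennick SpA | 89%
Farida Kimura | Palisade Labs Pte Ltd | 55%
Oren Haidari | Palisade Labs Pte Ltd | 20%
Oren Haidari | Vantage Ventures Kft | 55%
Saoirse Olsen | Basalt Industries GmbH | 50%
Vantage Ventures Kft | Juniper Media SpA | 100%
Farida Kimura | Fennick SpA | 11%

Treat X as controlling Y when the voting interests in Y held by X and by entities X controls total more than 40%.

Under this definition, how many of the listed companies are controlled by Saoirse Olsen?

Saoirse holds 89% of Fennick, so Saoirse controls Fennick.
Fennick and Saoirse together hold 30% + 50% = 80% of Basalt, so Saoirse controls Basalt.
No other company's threshold is met.
Saoirse controls 2 companies.

2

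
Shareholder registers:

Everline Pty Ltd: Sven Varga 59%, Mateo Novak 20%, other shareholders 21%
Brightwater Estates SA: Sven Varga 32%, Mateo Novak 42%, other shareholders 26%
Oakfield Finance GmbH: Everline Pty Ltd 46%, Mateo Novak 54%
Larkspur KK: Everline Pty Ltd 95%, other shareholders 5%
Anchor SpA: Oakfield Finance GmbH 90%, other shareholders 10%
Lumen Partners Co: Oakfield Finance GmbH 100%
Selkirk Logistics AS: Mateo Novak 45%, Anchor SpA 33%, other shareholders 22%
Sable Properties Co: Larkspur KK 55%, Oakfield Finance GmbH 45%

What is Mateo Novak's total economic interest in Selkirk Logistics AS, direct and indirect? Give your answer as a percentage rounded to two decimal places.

63.77%

Mateo reaches Selkirk along 3 paths.
Direct stake: 45% = 45%.
Via Everline → Oakfield → Anchor: 20% × 46% × 90% × 33% = 2.7324%.
Via Oakfield → Anchor: 54% × 90% × 33% = 16.038%.
Total: 45% + 2.7324% + 16.038% = 63.7704%.
Rounded: 63.77%.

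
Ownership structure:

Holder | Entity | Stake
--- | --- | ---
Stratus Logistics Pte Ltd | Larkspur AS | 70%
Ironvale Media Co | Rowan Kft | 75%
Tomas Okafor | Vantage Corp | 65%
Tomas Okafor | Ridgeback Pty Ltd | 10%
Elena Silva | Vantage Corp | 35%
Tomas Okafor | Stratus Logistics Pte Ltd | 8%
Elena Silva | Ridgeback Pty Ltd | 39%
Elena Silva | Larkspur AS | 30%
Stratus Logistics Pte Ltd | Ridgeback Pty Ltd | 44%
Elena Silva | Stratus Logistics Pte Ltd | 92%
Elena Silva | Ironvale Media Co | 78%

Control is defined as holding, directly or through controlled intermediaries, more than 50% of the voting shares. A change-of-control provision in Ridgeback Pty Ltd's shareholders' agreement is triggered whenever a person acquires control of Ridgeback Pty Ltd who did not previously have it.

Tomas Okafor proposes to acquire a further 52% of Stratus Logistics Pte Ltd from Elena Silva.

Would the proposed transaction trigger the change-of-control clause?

The purchase adds only to Tomas's holdings (Elena's stake shrinks), so Tomas is the only person who could newly come to control Ridgeback.
Tomas holds 65% of Vantage, so Tomas controls Vantage.
In Ridgeback, Tomas's side holds only 10%, not > 50%.
So before the transaction, Tomas does not control Ridgeback.
After the purchase, Tomas's direct stake in Stratus rises to 8% + 52% = 60%, and Elena's stake falls to 40%.
Tomas holds 60% of Stratus, so Tomas controls Stratus.
Tomas and Stratus together hold 10% + 44% = 54% of Ridgeback, so Tomas controls Ridgeback.
Tomas did not control Ridgeback before and does after, so the clause is triggered.

Yes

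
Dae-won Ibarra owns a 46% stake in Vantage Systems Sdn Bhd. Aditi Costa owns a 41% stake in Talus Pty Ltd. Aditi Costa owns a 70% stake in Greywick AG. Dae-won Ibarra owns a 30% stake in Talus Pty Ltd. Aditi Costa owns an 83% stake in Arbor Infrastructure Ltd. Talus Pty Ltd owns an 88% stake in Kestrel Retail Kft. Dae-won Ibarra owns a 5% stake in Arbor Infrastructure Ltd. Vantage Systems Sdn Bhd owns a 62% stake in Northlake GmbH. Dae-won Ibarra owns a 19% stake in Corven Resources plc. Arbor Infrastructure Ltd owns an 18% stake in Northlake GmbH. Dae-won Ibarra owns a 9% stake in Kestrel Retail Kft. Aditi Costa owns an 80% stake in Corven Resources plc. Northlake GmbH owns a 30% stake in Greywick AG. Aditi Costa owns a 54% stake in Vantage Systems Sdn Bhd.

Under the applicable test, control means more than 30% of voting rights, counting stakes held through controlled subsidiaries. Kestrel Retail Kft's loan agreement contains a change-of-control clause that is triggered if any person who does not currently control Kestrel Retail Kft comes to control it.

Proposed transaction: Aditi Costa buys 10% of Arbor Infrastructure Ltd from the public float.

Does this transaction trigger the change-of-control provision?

The purchase changes only Aditi's holdings, so Aditi is the only person who could newly come to control Kestrel.
Aditi holds 41% of Talus, so Aditi controls Talus.
Talus holds 88% of Kestrel, so Aditi controls Kestrel.
So Aditi already controls Kestrel before the transaction.
After the purchase, Aditi's direct stake in Arbor rises to 83% + 10% = 93%.
Aditi controlled Kestrel already, so this is not a new person acquiring control; every other person's position is unchanged or reduced.
No new person acquires control, so the clause is not triggered.

No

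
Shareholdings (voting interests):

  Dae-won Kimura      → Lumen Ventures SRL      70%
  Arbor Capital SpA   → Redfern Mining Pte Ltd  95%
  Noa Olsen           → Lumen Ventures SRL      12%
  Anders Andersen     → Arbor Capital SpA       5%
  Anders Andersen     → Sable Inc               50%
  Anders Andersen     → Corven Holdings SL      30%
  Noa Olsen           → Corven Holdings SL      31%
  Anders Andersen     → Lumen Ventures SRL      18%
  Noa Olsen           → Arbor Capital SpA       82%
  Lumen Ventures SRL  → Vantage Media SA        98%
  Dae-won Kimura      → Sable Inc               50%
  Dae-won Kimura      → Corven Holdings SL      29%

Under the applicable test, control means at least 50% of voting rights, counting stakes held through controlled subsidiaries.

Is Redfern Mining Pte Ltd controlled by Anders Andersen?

No

Anders holds 50% of Sable, so Anders controls Sable.
Neither Anders nor any entity Anders controls holds any voting interest in Redfern.
So Anders does not control Redfern.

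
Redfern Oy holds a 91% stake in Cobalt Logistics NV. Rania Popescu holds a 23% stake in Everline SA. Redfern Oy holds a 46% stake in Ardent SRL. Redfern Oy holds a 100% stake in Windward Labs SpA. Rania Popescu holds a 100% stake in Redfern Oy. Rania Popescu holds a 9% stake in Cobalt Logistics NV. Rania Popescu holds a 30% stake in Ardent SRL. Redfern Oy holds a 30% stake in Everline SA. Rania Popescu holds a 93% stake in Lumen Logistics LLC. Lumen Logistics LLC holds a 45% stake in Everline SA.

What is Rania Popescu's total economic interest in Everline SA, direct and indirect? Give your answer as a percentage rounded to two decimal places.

Rania reaches Everline along 3 paths.
Via Lumen: 93% × 45% = 41.85%.
Direct stake: 23% = 23%.
Via Redfern: 100% × 30% = 30%.
Total: 41.85% + 23% + 30% = 94.85%.

94.85%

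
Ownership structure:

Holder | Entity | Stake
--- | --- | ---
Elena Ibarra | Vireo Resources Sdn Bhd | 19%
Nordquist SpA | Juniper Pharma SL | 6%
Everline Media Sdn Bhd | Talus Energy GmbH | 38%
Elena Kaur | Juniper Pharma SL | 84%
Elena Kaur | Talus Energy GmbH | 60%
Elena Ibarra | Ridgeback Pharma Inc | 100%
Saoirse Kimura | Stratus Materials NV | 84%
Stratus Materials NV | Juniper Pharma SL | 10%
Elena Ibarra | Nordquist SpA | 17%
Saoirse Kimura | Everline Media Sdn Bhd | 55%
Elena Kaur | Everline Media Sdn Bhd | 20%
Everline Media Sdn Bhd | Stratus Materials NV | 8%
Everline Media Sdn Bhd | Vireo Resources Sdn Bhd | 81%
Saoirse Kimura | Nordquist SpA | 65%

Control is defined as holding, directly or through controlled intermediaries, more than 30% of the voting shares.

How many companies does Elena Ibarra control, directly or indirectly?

Elena Ibarra holds 100% of Ridgeback, so Elena Ibarra controls Ridgeback.
No other company's threshold is met.
Elena Ibarra controls 1 company.

1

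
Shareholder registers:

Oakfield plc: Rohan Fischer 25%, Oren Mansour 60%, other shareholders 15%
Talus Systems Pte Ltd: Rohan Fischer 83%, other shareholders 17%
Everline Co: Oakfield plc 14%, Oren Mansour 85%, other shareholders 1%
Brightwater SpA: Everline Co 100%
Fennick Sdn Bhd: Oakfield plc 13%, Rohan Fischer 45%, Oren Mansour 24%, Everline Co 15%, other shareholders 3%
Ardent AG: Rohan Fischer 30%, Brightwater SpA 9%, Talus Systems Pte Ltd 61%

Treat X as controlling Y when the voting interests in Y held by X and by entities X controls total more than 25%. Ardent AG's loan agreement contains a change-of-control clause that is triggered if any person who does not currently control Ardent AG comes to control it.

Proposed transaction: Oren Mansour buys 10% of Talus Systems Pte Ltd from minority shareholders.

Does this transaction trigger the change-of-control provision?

No

The purchase changes only Oren's holdings, so Oren is the only person who could newly come to control Ardent.
Oren holds 60% of Oakfield, so Oren controls Oakfield.
Oakfield and Oren together hold 14% + 85% = 99% of Everline, so Oren controls Everline.
Everline holds 100% of Brightwater, so Oren controls Brightwater.
Oakfield and Oren and Everline together hold 13% + 24% + 15% = 52% of Fennick, so Oren controls Fennick.
In Ardent, Oren's side holds only 9%, not > 25%.
So before the transaction, Oren does not control Ardent.
After the purchase, Oren holds 10% of Talus directly.
Oren's side now holds 10% of Talus, not > 25%, so Oren still does not control Talus.
After the transaction, Oren's side holds 9% of Ardent, not > 25%, so Oren still does not control Ardent.
No new person acquires control, so the clause is not triggered.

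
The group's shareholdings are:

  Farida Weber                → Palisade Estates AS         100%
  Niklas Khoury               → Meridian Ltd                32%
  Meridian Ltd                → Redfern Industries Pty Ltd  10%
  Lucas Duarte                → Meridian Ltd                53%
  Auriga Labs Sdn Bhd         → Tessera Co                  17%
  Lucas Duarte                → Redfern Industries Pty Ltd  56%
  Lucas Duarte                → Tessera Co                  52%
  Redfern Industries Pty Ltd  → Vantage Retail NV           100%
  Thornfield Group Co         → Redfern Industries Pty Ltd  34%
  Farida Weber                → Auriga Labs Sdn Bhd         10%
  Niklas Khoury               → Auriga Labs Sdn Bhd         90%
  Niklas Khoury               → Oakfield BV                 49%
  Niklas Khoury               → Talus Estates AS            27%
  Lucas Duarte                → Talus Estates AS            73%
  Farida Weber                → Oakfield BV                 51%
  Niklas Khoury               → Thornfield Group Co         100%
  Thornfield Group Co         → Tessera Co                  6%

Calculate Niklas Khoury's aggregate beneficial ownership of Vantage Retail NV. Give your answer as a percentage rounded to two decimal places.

Niklas reaches Vantage along 2 paths.
Via Meridian → Redfern: 32% × 10% × 100% = 3.2%.
Via Thornfield → Redfern: 100% × 34% × 100% = 34%.
Total: 3.2% + 34% = 37.2%.
Rounded: 37.20%.

37.20%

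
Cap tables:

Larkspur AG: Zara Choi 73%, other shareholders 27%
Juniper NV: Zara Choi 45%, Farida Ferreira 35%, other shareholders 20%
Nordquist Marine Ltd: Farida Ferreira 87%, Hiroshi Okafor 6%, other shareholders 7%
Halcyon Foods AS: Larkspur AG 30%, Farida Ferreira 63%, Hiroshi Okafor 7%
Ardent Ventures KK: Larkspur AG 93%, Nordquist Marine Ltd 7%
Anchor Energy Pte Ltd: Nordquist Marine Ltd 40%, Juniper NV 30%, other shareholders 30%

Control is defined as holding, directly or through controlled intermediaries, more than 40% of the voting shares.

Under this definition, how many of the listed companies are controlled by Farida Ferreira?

Farida holds 87% of Nordquist, so Farida controls Nordquist.
Farida holds 63% of Halcyon, so Farida controls Halcyon.
No other company's threshold is met.
Farida controls 2 companies.

2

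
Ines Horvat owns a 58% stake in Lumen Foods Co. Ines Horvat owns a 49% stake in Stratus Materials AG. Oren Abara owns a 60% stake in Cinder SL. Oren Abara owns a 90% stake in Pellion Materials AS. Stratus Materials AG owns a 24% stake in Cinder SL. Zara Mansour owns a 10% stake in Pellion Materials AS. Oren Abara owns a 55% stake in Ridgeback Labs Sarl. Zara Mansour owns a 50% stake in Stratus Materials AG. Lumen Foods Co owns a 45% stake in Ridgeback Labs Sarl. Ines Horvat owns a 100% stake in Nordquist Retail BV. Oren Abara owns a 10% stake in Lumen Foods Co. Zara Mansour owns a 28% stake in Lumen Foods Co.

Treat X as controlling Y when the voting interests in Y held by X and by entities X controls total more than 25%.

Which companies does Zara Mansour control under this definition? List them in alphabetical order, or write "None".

Lumen Foods Co, Ridgeback Labs Sarl, Stratus Materials AG

Zara holds 28% of Lumen, so Zara controls Lumen.
Zara holds 50% of Stratus, so Zara controls Stratus.
Lumen holds 45% of Ridgeback, so Zara controls Ridgeback.
No other company's threshold is met.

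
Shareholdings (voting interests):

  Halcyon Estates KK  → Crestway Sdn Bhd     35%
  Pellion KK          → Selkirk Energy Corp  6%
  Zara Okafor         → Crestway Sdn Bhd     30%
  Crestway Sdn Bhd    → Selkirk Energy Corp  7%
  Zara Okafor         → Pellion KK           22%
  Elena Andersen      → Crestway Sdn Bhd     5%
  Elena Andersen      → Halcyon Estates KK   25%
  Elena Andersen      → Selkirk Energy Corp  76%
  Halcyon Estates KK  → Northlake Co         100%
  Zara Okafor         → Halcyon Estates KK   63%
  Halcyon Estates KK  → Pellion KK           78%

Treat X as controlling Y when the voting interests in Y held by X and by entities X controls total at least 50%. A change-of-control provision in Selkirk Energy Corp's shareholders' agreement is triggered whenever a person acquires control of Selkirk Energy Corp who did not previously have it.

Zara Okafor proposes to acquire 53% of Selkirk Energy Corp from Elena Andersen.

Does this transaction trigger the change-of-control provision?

The purchase adds only to Zara's holdings (Elena's stake shrinks), so Zara is the only person who could newly come to control Selkirk.
Zara holds 63% of Halcyon, so Zara controls Halcyon.
Halcyon and Zara together hold 35% + 30% = 65% of Crestway, so Zara controls Crestway.
Halcyon and Zara together hold 78% + 22% = 100% of Pellion, so Zara controls Pellion.
Halcyon holds 100% of Northlake, so Zara controls Northlake.
In Selkirk, Zara's side holds only 7% + 6% = 13%, not ≥ 50%.
So before the transaction, Zara does not control Selkirk.
After the purchase, Zara holds 53% of Selkirk directly, and Elena's stake falls to 23%.
Crestway and Pellion and Zara together hold 7% + 6% + 53% = 66% of Selkirk, so Zara controls Selkirk.
Zara did not control Selkirk before and does after, so the clause is triggered.

Yes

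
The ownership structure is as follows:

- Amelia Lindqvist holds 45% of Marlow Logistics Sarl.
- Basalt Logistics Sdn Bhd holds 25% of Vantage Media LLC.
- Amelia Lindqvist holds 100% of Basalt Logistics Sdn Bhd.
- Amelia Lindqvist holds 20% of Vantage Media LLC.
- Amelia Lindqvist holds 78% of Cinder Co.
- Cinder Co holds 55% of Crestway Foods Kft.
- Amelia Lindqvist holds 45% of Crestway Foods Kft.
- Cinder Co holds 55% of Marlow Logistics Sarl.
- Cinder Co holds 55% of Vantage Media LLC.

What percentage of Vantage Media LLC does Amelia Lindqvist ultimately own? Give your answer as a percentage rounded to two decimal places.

Amelia reaches Vantage along 3 paths.
Direct stake: 20% = 20%.
Via Cinder: 78% × 55% = 42.9%.
Via Basalt: 100% × 25% = 25%.
Total: 20% + 42.9% + 25% = 87.9%.
Rounded: 87.90%.

87.90%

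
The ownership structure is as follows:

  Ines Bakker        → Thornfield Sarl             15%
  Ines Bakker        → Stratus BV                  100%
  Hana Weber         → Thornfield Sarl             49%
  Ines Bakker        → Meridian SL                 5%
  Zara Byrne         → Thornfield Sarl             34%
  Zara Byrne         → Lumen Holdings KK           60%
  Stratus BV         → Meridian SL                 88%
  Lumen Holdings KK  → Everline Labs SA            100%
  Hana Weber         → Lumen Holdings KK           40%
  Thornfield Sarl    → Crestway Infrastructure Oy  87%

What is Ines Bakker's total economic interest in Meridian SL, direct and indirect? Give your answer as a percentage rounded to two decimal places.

93.00%

Ines reaches Meridian along 2 paths.
Via Stratus: 100% × 88% = 88%.
Direct stake: 5% = 5%.
Total: 88% + 5% = 93%.
Rounded: 93.00%.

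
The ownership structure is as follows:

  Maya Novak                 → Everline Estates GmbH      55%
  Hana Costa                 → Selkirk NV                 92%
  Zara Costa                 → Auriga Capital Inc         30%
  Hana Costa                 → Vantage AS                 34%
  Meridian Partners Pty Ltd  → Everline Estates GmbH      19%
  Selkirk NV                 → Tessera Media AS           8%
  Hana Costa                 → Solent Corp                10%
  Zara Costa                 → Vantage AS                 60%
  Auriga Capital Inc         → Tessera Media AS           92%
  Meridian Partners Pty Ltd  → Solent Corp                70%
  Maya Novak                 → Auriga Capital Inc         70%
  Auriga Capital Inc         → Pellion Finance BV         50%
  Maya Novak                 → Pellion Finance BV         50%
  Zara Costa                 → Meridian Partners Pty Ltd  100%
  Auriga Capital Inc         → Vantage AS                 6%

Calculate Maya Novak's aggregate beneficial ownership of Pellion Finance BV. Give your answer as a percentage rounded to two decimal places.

85.00%

Maya reaches Pellion along 2 paths.
Via Auriga: 70% × 50% = 35%.
Direct stake: 50% = 50%.
Total: 35% + 50% = 85%.
Rounded: 85.00%.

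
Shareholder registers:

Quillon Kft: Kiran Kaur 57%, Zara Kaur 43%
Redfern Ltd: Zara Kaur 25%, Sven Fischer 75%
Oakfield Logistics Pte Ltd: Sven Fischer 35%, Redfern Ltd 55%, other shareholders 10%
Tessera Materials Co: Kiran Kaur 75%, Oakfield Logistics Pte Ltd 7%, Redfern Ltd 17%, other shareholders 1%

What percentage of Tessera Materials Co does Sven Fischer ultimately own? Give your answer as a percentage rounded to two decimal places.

18.09%

Sven reaches Tessera along 3 paths.
Via Oakfield: 35% × 7% = 2.45%.
Via Redfern → Oakfield: 75% × 55% × 7% = 2.8875%.
Via Redfern: 75% × 17% = 12.75%.
Total: 2.45% + 2.8875% + 12.75% = 18.0875%.
Rounded: 18.09%.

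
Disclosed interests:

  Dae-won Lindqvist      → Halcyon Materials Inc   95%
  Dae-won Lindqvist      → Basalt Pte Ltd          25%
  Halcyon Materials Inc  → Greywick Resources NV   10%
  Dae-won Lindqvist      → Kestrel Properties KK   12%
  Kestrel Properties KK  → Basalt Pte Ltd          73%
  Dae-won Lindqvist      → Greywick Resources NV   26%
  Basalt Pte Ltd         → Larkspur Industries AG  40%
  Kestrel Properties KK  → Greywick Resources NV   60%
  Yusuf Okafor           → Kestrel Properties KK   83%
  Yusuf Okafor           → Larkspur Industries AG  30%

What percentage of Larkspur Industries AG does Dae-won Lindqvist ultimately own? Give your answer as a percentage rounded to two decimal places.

Dae-won reaches Larkspur along 2 paths.
Via Kestrel → Basalt: 12% × 73% × 40% = 3.504%.
Via Basalt: 25% × 40% = 10%.
Total: 3.504% + 10% = 13.504%.
Rounded: 13.50%.

13.50%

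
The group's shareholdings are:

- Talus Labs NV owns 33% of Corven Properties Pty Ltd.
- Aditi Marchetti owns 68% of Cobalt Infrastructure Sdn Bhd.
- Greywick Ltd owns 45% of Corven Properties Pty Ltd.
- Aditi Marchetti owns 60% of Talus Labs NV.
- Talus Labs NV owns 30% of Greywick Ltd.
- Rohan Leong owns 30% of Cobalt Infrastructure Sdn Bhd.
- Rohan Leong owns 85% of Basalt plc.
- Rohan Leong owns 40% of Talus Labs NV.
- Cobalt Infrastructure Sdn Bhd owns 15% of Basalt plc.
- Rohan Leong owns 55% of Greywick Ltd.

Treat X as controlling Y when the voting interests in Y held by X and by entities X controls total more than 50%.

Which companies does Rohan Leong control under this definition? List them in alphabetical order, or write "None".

Basalt plc, Greywick Ltd

Rohan holds 55% of Greywick, so Rohan controls Greywick.
Rohan holds 85% of Basalt, so Rohan controls Basalt.
No other company's threshold is met.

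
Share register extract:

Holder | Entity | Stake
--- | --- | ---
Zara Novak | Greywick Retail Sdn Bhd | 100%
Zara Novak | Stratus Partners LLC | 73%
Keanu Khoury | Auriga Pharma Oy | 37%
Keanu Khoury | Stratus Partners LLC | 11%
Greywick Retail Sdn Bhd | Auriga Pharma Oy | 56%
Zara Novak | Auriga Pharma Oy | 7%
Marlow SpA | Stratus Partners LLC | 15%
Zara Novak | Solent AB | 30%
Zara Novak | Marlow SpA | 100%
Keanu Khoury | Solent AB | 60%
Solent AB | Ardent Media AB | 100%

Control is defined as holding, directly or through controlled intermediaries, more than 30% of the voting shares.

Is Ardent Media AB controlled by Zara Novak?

Zara holds 100% of Greywick, so Zara controls Greywick.
Zara holds 100% of Marlow, so Zara controls Marlow.
Zara and Greywick together hold 7% + 56% = 63% of Auriga, so Zara controls Auriga.
Marlow and Zara together hold 15% + 73% = 88% of Stratus, so Zara controls Stratus.
Neither Zara nor any entity Zara controls holds any voting interest in Ardent.
So Zara does not control Ardent.

No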